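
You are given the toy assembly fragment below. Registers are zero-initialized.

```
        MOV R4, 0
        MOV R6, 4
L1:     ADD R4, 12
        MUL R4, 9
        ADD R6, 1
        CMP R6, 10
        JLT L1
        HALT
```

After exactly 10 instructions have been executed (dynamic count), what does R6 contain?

6

R4=0
R6=4
R4=0+12=12
R4=12*9=108
R6=4+1=5
CMP R6, 10  (cmp 5,10)
JLT L1: taken
R4=108+12=120
R4=120*9=1080
R6=5+1=6
After step 10: R6 = 6.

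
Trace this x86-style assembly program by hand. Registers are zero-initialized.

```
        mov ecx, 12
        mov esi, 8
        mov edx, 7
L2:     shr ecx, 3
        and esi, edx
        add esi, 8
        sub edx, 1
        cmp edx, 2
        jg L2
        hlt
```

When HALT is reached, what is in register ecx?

after mov ecx, 12: ecx=12
after mov esi, 8: esi=8
after mov edx, 7: edx=7
after shr ecx, 3: ecx=12>>3=1
after and esi, edx: esi=8&7=0
after add esi, 8: esi=0+8=8
after sub edx, 1: edx=7-1=6
cmp edx, 2  (cmp 6,2)
jg L2: taken
after shr ecx, 3: ecx=1>>3=0
after and esi, edx: esi=8&6=0
after add esi, 8: esi=0+8=8
after sub edx, 1: edx=6-1=5
cmp edx, 2  (cmp 5,2)
jg L2: taken
after shr ecx, 3: ecx=0>>3=0
after and esi, edx: esi=8&5=0
after add esi, 8: esi=0+8=8
after sub edx, 1: edx=5-1=4
cmp edx, 2  (cmp 4,2)
jg L2: taken
after shr ecx, 3: ecx=0>>3=0
after and esi, edx: esi=8&4=0
after add esi, 8: esi=0+8=8
after sub edx, 1: edx=4-1=3
cmp edx, 2  (cmp 3,2)
jg L2: taken
after shr ecx, 3: ecx=0>>3=0
after and esi, edx: esi=8&3=0
after add esi, 8: esi=0+8=8
after sub edx, 1: edx=3-1=2
cmp edx, 2  (cmp 2,2)
jg L2: not taken
halt.

0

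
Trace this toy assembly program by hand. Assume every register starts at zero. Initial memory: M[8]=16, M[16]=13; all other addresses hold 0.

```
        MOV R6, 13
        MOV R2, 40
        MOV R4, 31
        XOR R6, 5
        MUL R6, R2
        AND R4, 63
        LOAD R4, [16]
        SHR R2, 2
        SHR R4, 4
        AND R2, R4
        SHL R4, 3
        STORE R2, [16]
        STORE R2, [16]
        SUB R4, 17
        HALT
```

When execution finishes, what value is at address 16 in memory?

0

MOV R6, 13 → R6=13
MOV R2, 40 → R2=40
MOV R4, 31 → R4=31
XOR R6, 5 → R6=13^5=8
MUL R6, R2 → R6=8*40=320
AND R4, 63 → R4=31&63=31
LOAD R4, [16] → R4=M[16]=13
SHR R2, 2 → R2=40>>2=10
SHR R4, 4 → R4=13>>4=0
AND R2, R4 → R2=10&0=0
SHL R4, 3 → R4=0<<3=0
STORE R2, [16] → M[16]=0
STORE R2, [16] → M[16]=0
SUB R4, 17 → R4=0-17=-17
halt.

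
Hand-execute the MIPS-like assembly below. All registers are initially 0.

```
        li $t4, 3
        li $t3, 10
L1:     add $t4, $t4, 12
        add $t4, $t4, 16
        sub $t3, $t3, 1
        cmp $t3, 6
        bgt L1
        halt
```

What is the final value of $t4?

$t4=3
$t3=10
$t4=3+12=15
$t4=15+16=31
$t3=10-1=9
cmp $t3, 6  (cmp 9,6)
bgt L1: taken
$t4=31+12=43
$t4=43+16=59
$t3=9-1=8
cmp $t3, 6  (cmp 8,6)
bgt L1: taken
$t4=59+12=71
$t4=71+16=87
$t3=8-1=7
cmp $t3, 6  (cmp 7,6)
bgt L1: taken
$t4=87+12=99
$t4=99+16=115
$t3=7-1=6
cmp $t3, 6  (cmp 6,6)
bgt L1: not taken
halt.

115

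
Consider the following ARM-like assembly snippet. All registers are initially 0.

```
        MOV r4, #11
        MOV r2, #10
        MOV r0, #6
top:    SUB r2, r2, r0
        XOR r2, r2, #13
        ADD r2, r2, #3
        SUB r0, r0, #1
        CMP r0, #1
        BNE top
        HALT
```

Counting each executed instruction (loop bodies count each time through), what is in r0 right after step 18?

4

MOV r4, #11 → r4=11
MOV r2, #10 → r2=10
MOV r0, #6 → r0=6
SUB r2, r2, r0 → r2=10-6=4
XOR r2, r2, #13 → r2=4^13=9
ADD r2, r2, #3 → r2=9+3=12
SUB r0, r0, #1 → r0=6-1=5
CMP r0, #1  (cmp 5,1)
BNE top: taken
SUB r2, r2, r0 → r2=12-5=7
XOR r2, r2, #13 → r2=7^13=10
ADD r2, r2, #3 → r2=10+3=13
SUB r0, r0, #1 → r0=5-1=4
CMP r0, #1  (cmp 4,1)
BNE top: taken
SUB r2, r2, r0 → r2=13-4=9
XOR r2, r2, #13 → r2=9^13=4
ADD r2, r2, #3 → r2=4+3=7
After step 18: r0 = 4.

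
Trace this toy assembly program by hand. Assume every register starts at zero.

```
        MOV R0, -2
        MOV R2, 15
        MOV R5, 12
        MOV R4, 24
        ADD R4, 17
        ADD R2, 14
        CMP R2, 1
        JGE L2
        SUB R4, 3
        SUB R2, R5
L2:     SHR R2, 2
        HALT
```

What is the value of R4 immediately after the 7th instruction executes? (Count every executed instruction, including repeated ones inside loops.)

R0=-2
R2=15
R5=12
R4=24
R4=24+17=41
R2=15+14=29
CMP R2, 1  (cmp 29,1)
After step 7: R4 = 41.

41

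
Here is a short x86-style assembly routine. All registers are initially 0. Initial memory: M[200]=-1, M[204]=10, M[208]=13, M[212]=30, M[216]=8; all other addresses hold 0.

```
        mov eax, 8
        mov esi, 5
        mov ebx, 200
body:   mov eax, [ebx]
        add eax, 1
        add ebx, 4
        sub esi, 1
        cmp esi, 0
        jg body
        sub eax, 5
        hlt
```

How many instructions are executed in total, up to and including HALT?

eax=8
esi=5
ebx=200
eax=M[200]=-1
eax=(-1)+1=0
ebx=200+4=204
esi=5-1=4
cmp esi, 0  (cmp 4,0)
jg body: taken
eax=M[204]=10
eax=10+1=11
ebx=204+4=208
esi=4-1=3
cmp esi, 0  (cmp 3,0)
jg body: taken
eax=M[208]=13
eax=13+1=14
ebx=208+4=212
esi=3-1=2
cmp esi, 0  (cmp 2,0)
jg body: taken
eax=M[212]=30
eax=30+1=31
ebx=212+4=216
esi=2-1=1
cmp esi, 0  (cmp 1,0)
jg body: taken
eax=M[216]=8
eax=8+1=9
ebx=216+4=220
esi=1-1=0
cmp esi, 0  (cmp 0,0)
jg body: not taken
eax=9-5=4
halt.
Total executed instructions: 35.

35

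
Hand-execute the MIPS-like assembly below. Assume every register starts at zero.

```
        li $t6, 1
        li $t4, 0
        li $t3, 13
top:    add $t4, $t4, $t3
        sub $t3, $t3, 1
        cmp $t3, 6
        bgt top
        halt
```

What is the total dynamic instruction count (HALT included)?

after li $t6, 1: $t6=1
after li $t4, 0: $t4=0
after li $t3, 13: $t3=13
after add $t4, $t4, $t3: $t4=0+13=13
after sub $t3, $t3, 1: $t3=13-1=12
cmp $t3, 6  (cmp 12,6)
bgt top: taken
after add $t4, $t4, $t3: $t4=13+12=25
after sub $t3, $t3, 1: $t3=12-1=11
cmp $t3, 6  (cmp 11,6)
bgt top: taken
after add $t4, $t4, $t3: $t4=25+11=36
after sub $t3, $t3, 1: $t3=11-1=10
cmp $t3, 6  (cmp 10,6)
bgt top: taken
after add $t4, $t4, $t3: $t4=36+10=46
after sub $t3, $t3, 1: $t3=10-1=9
cmp $t3, 6  (cmp 9,6)
bgt top: taken
after add $t4, $t4, $t3: $t4=46+9=55
after sub $t3, $t3, 1: $t3=9-1=8
cmp $t3, 6  (cmp 8,6)
bgt top: taken
after add $t4, $t4, $t3: $t4=55+8=63
after sub $t3, $t3, 1: $t3=8-1=7
cmp $t3, 6  (cmp 7,6)
bgt top: taken
after add $t4, $t4, $t3: $t4=63+7=70
after sub $t3, $t3, 1: $t3=7-1=6
cmp $t3, 6  (cmp 6,6)
bgt top: not taken
halt.
Total executed instructions: 32.

32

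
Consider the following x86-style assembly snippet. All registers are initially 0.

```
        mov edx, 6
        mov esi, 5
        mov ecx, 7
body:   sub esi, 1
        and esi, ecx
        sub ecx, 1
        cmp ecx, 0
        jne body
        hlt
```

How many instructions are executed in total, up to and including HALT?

after mov edx, 6: edx=6
after mov esi, 5: esi=5
after mov ecx, 7: ecx=7
after sub esi, 1: esi=5-1=4
after and esi, ecx: esi=4&7=4
after sub ecx, 1: ecx=7-1=6
cmp ecx, 0  (cmp 6,0)
jne body: taken
after sub esi, 1: esi=4-1=3
after and esi, ecx: esi=3&6=2
after sub ecx, 1: ecx=6-1=5
cmp ecx, 0  (cmp 5,0)
jne body: taken
after sub esi, 1: esi=2-1=1
after and esi, ecx: esi=1&5=1
after sub ecx, 1: ecx=5-1=4
cmp ecx, 0  (cmp 4,0)
jne body: taken
after sub esi, 1: esi=1-1=0
after and esi, ecx: esi=0&4=0
after sub ecx, 1: ecx=4-1=3
cmp ecx, 0  (cmp 3,0)
jne body: taken
after sub esi, 1: esi=0-1=-1
after and esi, ecx: esi=(-1)&3=3
after sub ecx, 1: ecx=3-1=2
cmp ecx, 0  (cmp 2,0)
jne body: taken
after sub esi, 1: esi=3-1=2
after and esi, ecx: esi=2&2=2
after sub ecx, 1: ecx=2-1=1
cmp ecx, 0  (cmp 1,0)
jne body: taken
after sub esi, 1: esi=2-1=1
after and esi, ecx: esi=1&1=1
after sub ecx, 1: ecx=1-1=0
cmp ecx, 0  (cmp 0,0)
jne body: not taken
halt.
Total executed instructions: 39.

39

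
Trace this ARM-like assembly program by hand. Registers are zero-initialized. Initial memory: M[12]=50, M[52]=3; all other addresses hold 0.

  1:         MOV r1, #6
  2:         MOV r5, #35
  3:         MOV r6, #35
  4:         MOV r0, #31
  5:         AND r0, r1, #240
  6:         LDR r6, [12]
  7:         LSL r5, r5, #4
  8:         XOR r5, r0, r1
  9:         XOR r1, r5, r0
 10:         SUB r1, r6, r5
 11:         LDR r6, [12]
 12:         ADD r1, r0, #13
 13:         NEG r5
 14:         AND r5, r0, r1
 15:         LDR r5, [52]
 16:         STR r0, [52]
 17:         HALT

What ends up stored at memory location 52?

0

MOV r1, #6 → r1=6
MOV r5, #35 → r5=35
MOV r6, #35 → r6=35
MOV r0, #31 → r0=31
AND r0, r1, #240 → r0=6&240=0
LDR r6, [12] → r6=M[12]=50
LSL r5, r5, #4 → r5=35<<4=560
XOR r5, r0, r1 → r5=0^6=6
XOR r1, r5, r0 → r1=6^0=6
SUB r1, r6, r5 → r1=50-6=44
LDR r6, [12] → r6=M[12]=50
ADD r1, r0, #13 → r1=0+13=13
NEG r5 → r5=-(6)=-6
AND r5, r0, r1 → r5=0&13=0
LDR r5, [52] → r5=M[52]=3
STR r0, [52] → M[52]=0
halt.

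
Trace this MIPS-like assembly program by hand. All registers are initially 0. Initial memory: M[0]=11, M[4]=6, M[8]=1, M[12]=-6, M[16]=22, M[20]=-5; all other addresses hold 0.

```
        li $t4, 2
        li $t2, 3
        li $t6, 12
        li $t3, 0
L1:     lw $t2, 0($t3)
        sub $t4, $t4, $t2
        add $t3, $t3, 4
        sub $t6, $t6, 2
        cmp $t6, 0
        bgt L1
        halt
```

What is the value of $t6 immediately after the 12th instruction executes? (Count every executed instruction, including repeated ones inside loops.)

$t4=2
$t2=3
$t6=12
$t3=0
$t2=M[0]=11
$t4=2-11=-9
$t3=0+4=4
$t6=12-2=10
cmp $t6, 0  (cmp 10,0)
bgt L1: taken
$t2=M[4]=6
$t4=(-9)-6=-15
After step 12: $t6 = 10.

10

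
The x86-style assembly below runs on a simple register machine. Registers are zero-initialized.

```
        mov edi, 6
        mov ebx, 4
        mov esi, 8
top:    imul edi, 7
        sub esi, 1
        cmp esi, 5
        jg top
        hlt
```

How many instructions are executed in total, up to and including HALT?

after mov edi, 6: edi=6
after mov ebx, 4: ebx=4
after mov esi, 8: esi=8
after imul edi, 7: edi=6*7=42
after sub esi, 1: esi=8-1=7
cmp esi, 5  (cmp 7,5)
jg top: taken
after imul edi, 7: edi=42*7=294
after sub esi, 1: esi=7-1=6
cmp esi, 5  (cmp 6,5)
jg top: taken
after imul edi, 7: edi=294*7=2058
after sub esi, 1: esi=6-1=5
cmp esi, 5  (cmp 5,5)
jg top: not taken
halt.
Total executed instructions: 16.

16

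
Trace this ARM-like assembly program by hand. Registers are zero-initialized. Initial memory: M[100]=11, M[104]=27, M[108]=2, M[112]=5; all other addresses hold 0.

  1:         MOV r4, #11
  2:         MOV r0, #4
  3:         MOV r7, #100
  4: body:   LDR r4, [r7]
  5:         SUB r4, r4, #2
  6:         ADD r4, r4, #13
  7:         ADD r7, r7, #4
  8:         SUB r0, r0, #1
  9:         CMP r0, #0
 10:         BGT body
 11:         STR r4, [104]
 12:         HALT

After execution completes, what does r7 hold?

MOV r4, #11 → r4=11
MOV r0, #4 → r0=4
MOV r7, #100 → r7=100
LDR r4, [r7] → r4=M[100]=11
SUB r4, r4, #2 → r4=11-2=9
ADD r4, r4, #13 → r4=9+13=22
ADD r7, r7, #4 → r7=100+4=104
SUB r0, r0, #1 → r0=4-1=3
CMP r0, #0  (cmp 3,0)
BGT body: taken
LDR r4, [r7] → r4=M[104]=27
SUB r4, r4, #2 → r4=27-2=25
ADD r4, r4, #13 → r4=25+13=38
ADD r7, r7, #4 → r7=104+4=108
SUB r0, r0, #1 → r0=3-1=2
CMP r0, #0  (cmp 2,0)
BGT body: taken
LDR r4, [r7] → r4=M[108]=2
SUB r4, r4, #2 → r4=2-2=0
ADD r4, r4, #13 → r4=0+13=13
ADD r7, r7, #4 → r7=108+4=112
SUB r0, r0, #1 → r0=2-1=1
CMP r0, #0  (cmp 1,0)
BGT body: taken
LDR r4, [r7] → r4=M[112]=5
SUB r4, r4, #2 → r4=5-2=3
ADD r4, r4, #13 → r4=3+13=16
ADD r7, r7, #4 → r7=112+4=116
SUB r0, r0, #1 → r0=1-1=0
CMP r0, #0  (cmp 0,0)
BGT body: not taken
STR r4, [104] → M[104]=16
halt.

116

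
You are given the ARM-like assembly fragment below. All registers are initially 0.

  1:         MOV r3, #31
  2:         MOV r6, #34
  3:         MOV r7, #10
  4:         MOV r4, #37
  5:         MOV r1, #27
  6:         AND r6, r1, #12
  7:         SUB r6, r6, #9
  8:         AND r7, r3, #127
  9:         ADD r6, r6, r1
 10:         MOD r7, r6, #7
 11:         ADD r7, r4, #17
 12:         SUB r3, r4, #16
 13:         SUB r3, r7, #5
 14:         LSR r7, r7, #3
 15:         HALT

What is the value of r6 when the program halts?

26

r3=31
r6=34
r7=10
r4=37
r1=27
r6=27&12=8
r6=8-9=-1
r7=31&127=31
r6=(-1)+27=26
r7=26%7=5
r7=37+17=54
r3=37-16=21
r3=54-5=49
r7=54>>3=6
halt.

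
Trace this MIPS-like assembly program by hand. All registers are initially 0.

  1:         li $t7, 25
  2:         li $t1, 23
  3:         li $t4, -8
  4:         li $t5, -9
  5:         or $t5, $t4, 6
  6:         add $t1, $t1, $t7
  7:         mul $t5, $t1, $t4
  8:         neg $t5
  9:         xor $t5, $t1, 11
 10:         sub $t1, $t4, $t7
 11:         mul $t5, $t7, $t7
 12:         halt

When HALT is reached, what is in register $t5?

625

$t7=25
$t1=23
$t4=-8
$t5=-9
$t5=(-8)|6=-2
$t1=23+25=48
$t5=48*(-8)=-384
$t5=-(-384)=384
$t5=48^11=59
$t1=(-8)-25=-33
$t5=25*25=625
halt.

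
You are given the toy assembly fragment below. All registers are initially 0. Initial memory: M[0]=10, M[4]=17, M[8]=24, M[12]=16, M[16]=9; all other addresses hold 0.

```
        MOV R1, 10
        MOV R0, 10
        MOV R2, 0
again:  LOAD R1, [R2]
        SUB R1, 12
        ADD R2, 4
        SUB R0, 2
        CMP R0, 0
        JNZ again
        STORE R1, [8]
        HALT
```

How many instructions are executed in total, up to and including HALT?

MOV R1, 10 → R1=10
MOV R0, 10 → R0=10
MOV R2, 0 → R2=0
LOAD R1, [R2] → R1=M[0]=10
SUB R1, 12 → R1=10-12=-2
ADD R2, 4 → R2=0+4=4
SUB R0, 2 → R0=10-2=8
CMP R0, 0  (cmp 8,0)
JNZ again: taken
LOAD R1, [R2] → R1=M[4]=17
SUB R1, 12 → R1=17-12=5
ADD R2, 4 → R2=4+4=8
SUB R0, 2 → R0=8-2=6
CMP R0, 0  (cmp 6,0)
JNZ again: taken
LOAD R1, [R2] → R1=M[8]=24
SUB R1, 12 → R1=24-12=12
ADD R2, 4 → R2=8+4=12
SUB R0, 2 → R0=6-2=4
CMP R0, 0  (cmp 4,0)
JNZ again: taken
LOAD R1, [R2] → R1=M[12]=16
SUB R1, 12 → R1=16-12=4
ADD R2, 4 → R2=12+4=16
SUB R0, 2 → R0=4-2=2
CMP R0, 0  (cmp 2,0)
JNZ again: taken
LOAD R1, [R2] → R1=M[16]=9
SUB R1, 12 → R1=9-12=-3
ADD R2, 4 → R2=16+4=20
SUB R0, 2 → R0=2-2=0
CMP R0, 0  (cmp 0,0)
JNZ again: not taken
STORE R1, [8] → M[8]=-3
halt.
Total executed instructions: 35.

35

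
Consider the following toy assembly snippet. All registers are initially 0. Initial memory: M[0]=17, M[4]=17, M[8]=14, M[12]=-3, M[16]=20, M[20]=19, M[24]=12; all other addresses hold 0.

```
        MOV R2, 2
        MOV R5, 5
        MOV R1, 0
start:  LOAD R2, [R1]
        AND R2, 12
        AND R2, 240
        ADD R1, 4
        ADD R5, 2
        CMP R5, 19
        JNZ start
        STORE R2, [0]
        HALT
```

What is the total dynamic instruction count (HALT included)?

R2=2
R5=5
R1=0
R2=M[0]=17
R2=17&12=0
R2=0&240=0
R1=0+4=4
R5=5+2=7
CMP R5, 19  (cmp 7,19)
JNZ start: taken
R2=M[4]=17
R2=17&12=0
R2=0&240=0
R1=4+4=8
R5=7+2=9
CMP R5, 19  (cmp 9,19)
JNZ start: taken
R2=M[8]=14
R2=14&12=12
R2=12&240=0
R1=8+4=12
R5=9+2=11
CMP R5, 19  (cmp 11,19)
JNZ start: taken
R2=M[12]=-3
R2=(-3)&12=12
R2=12&240=0
R1=12+4=16
R5=11+2=13
CMP R5, 19  (cmp 13,19)
JNZ start: taken
R2=M[16]=20
R2=20&12=4
R2=4&240=0
R1=16+4=20
R5=13+2=15
CMP R5, 19  (cmp 15,19)
JNZ start: taken
R2=M[20]=19
R2=19&12=0
R2=0&240=0
R1=20+4=24
R5=15+2=17
CMP R5, 19  (cmp 17,19)
JNZ start: taken
R2=M[24]=12
R2=12&12=12
R2=12&240=0
R1=24+4=28
R5=17+2=19
CMP R5, 19  (cmp 19,19)
JNZ start: not taken
STORE R2, [0] → M[0]=0
halt.
Total executed instructions: 54.

54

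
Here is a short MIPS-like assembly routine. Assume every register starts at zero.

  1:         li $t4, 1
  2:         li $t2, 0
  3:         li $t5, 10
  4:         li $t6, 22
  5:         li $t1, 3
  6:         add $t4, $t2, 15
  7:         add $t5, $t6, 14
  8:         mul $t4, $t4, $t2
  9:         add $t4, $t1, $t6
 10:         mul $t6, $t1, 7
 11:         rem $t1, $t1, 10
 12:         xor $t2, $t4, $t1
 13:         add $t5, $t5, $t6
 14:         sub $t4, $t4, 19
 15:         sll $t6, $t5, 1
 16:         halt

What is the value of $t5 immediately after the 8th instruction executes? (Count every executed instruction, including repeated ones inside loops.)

after li $t4, 1: $t4=1
after li $t2, 0: $t2=0
after li $t5, 10: $t5=10
after li $t6, 22: $t6=22
after li $t1, 3: $t1=3
after add $t4, $t2, 15: $t4=0+15=15
after add $t5, $t6, 14: $t5=22+14=36
after mul $t4, $t4, $t2: $t4=15*0=0
After step 8: $t5 = 36.

36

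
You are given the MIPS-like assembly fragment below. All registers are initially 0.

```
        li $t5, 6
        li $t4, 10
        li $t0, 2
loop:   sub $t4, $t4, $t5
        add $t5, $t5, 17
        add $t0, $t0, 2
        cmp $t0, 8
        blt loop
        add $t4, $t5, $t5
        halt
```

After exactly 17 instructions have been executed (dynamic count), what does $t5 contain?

57

li $t5, 6 → $t5=6
li $t4, 10 → $t4=10
li $t0, 2 → $t0=2
sub $t4, $t4, $t5 → $t4=10-6=4
add $t5, $t5, 17 → $t5=6+17=23
add $t0, $t0, 2 → $t0=2+2=4
cmp $t0, 8  (cmp 4,8)
blt loop: taken
sub $t4, $t4, $t5 → $t4=4-23=-19
add $t5, $t5, 17 → $t5=23+17=40
add $t0, $t0, 2 → $t0=4+2=6
cmp $t0, 8  (cmp 6,8)
blt loop: taken
sub $t4, $t4, $t5 → $t4=(-19)-40=-59
add $t5, $t5, 17 → $t5=40+17=57
add $t0, $t0, 2 → $t0=6+2=8
cmp $t0, 8  (cmp 8,8)
After step 17: $t5 = 57.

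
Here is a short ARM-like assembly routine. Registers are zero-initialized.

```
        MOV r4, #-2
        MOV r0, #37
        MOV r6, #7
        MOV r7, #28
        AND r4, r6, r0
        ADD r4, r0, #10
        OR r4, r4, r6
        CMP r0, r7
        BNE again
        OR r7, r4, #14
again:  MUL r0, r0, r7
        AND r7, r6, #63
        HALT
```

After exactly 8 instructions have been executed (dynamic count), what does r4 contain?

47

after MOV r4, #-2: r4=-2
after MOV r0, #37: r0=37
after MOV r6, #7: r6=7
after MOV r7, #28: r7=28
after AND r4, r6, r0: r4=7&37=5
after ADD r4, r0, #10: r4=37+10=47
after OR r4, r4, r6: r4=47|7=47
CMP r0, r7  (cmp 37,28)
After step 8: r4 = 47.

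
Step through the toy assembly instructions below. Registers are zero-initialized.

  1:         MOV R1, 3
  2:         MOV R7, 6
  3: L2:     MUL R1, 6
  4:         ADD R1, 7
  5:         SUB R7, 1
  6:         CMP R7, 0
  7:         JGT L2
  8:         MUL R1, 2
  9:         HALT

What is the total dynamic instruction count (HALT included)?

34

R1=3
R7=6
R1=3*6=18
R1=18+7=25
R7=6-1=5
CMP R7, 0  (cmp 5,0)
JGT L2: taken
R1=25*6=150
R1=150+7=157
R7=5-1=4
CMP R7, 0  (cmp 4,0)
JGT L2: taken
R1=157*6=942
R1=942+7=949
R7=4-1=3
CMP R7, 0  (cmp 3,0)
JGT L2: taken
R1=949*6=5694
R1=5694+7=5701
R7=3-1=2
CMP R7, 0  (cmp 2,0)
JGT L2: taken
R1=5701*6=34206
R1=34206+7=34213
R7=2-1=1
CMP R7, 0  (cmp 1,0)
JGT L2: taken
R1=34213*6=205278
R1=205278+7=205285
R7=1-1=0
CMP R7, 0  (cmp 0,0)
JGT L2: not taken
R1=205285*2=410570
halt.
Total executed instructions: 34.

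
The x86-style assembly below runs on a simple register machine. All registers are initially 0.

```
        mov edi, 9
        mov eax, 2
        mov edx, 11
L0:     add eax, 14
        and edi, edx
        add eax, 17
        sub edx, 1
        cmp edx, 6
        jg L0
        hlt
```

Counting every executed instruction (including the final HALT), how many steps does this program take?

34

mov edi, 9 → edi=9
mov eax, 2 → eax=2
mov edx, 11 → edx=11
add eax, 14 → eax=2+14=16
and edi, edx → edi=9&11=9
add eax, 17 → eax=16+17=33
sub edx, 1 → edx=11-1=10
cmp edx, 6  (cmp 10,6)
jg L0: taken
add eax, 14 → eax=33+14=47
and edi, edx → edi=9&10=8
add eax, 17 → eax=47+17=64
sub edx, 1 → edx=10-1=9
cmp edx, 6  (cmp 9,6)
jg L0: taken
add eax, 14 → eax=64+14=78
and edi, edx → edi=8&9=8
add eax, 17 → eax=78+17=95
sub edx, 1 → edx=9-1=8
cmp edx, 6  (cmp 8,6)
jg L0: taken
add eax, 14 → eax=95+14=109
and edi, edx → edi=8&8=8
add eax, 17 → eax=109+17=126
sub edx, 1 → edx=8-1=7
cmp edx, 6  (cmp 7,6)
jg L0: taken
add eax, 14 → eax=126+14=140
and edi, edx → edi=8&7=0
add eax, 17 → eax=140+17=157
sub edx, 1 → edx=7-1=6
cmp edx, 6  (cmp 6,6)
jg L0: not taken
halt.
Total executed instructions: 34.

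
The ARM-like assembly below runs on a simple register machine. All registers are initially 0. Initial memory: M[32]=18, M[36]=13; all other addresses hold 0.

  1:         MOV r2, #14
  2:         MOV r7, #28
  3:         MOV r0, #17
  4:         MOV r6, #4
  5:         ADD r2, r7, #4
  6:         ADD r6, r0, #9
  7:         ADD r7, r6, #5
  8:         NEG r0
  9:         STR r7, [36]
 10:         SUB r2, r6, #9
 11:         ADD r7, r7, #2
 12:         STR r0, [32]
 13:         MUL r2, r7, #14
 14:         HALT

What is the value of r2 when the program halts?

462

after MOV r2, #14: r2=14
after MOV r7, #28: r7=28
after MOV r0, #17: r0=17
after MOV r6, #4: r6=4
after ADD r2, r7, #4: r2=28+4=32
after ADD r6, r0, #9: r6=17+9=26
after ADD r7, r6, #5: r7=26+5=31
after NEG r0: r0=-(17)=-17
STR r7, [36] → M[36]=31
after SUB r2, r6, #9: r2=26-9=17
after ADD r7, r7, #2: r7=31+2=33
STR r0, [32] → M[32]=-17
after MUL r2, r7, #14: r2=33*14=462
halt.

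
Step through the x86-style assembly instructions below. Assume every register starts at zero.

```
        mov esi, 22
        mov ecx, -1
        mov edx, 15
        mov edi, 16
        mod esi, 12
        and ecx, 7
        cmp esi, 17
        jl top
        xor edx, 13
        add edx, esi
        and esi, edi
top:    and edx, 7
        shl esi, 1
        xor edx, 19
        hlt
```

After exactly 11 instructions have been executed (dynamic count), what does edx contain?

20

after mov esi, 22: esi=22
after mov ecx, -1: ecx=-1
after mov edx, 15: edx=15
after mov edi, 16: edi=16
after mod esi, 12: esi=22%12=10
after and ecx, 7: ecx=(-1)&7=7
cmp esi, 17  (cmp 10,17)
jl top: taken
after and edx, 7: edx=15&7=7
after shl esi, 1: esi=10<<1=20
after xor edx, 19: edx=7^19=20
After step 11: edx = 20.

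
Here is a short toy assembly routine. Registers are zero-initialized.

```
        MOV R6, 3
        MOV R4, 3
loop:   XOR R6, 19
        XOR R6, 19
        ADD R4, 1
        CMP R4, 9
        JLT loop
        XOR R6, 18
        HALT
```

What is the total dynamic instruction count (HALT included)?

34

R6=3
R4=3
R6=3^19=16
R6=16^19=3
R4=3+1=4
CMP R4, 9  (cmp 4,9)
JLT loop: taken
R6=3^19=16
R6=16^19=3
R4=4+1=5
CMP R4, 9  (cmp 5,9)
JLT loop: taken
R6=3^19=16
R6=16^19=3
R4=5+1=6
CMP R4, 9  (cmp 6,9)
JLT loop: taken
R6=3^19=16
R6=16^19=3
R4=6+1=7
CMP R4, 9  (cmp 7,9)
JLT loop: taken
R6=3^19=16
R6=16^19=3
R4=7+1=8
CMP R4, 9  (cmp 8,9)
JLT loop: taken
R6=3^19=16
R6=16^19=3
R4=8+1=9
CMP R4, 9  (cmp 9,9)
JLT loop: not taken
R6=3^18=17
halt.
Total executed instructions: 34.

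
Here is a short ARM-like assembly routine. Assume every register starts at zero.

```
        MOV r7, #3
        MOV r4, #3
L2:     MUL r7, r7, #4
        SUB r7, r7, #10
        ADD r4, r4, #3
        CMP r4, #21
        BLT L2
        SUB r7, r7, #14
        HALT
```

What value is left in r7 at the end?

-1376

MOV r7, #3 → r7=3
MOV r4, #3 → r4=3
MUL r7, r7, #4 → r7=3*4=12
SUB r7, r7, #10 → r7=12-10=2
ADD r4, r4, #3 → r4=3+3=6
CMP r4, #21  (cmp 6,21)
BLT L2: taken
MUL r7, r7, #4 → r7=2*4=8
SUB r7, r7, #10 → r7=8-10=-2
ADD r4, r4, #3 → r4=6+3=9
CMP r4, #21  (cmp 9,21)
BLT L2: taken
MUL r7, r7, #4 → r7=(-2)*4=-8
SUB r7, r7, #10 → r7=(-8)-10=-18
ADD r4, r4, #3 → r4=9+3=12
CMP r4, #21  (cmp 12,21)
BLT L2: taken
MUL r7, r7, #4 → r7=(-18)*4=-72
SUB r7, r7, #10 → r7=(-72)-10=-82
ADD r4, r4, #3 → r4=12+3=15
CMP r4, #21  (cmp 15,21)
BLT L2: taken
MUL r7, r7, #4 → r7=(-82)*4=-328
SUB r7, r7, #10 → r7=(-328)-10=-338
ADD r4, r4, #3 → r4=15+3=18
CMP r4, #21  (cmp 18,21)
BLT L2: taken
MUL r7, r7, #4 → r7=(-338)*4=-1352
SUB r7, r7, #10 → r7=(-1352)-10=-1362
ADD r4, r4, #3 → r4=18+3=21
CMP r4, #21  (cmp 21,21)
BLT L2: not taken
SUB r7, r7, #14 → r7=(-1362)-14=-1376
halt.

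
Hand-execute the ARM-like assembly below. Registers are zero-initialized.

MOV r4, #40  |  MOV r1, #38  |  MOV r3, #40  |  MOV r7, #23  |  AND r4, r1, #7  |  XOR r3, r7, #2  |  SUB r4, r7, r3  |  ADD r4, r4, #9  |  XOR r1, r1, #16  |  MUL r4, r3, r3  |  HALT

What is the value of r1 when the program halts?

r4=40
r1=38
r3=40
r7=23
r4=38&7=6
r3=23^2=21
r4=23-21=2
r4=2+9=11
r1=38^16=54
r4=21*21=441
halt.

54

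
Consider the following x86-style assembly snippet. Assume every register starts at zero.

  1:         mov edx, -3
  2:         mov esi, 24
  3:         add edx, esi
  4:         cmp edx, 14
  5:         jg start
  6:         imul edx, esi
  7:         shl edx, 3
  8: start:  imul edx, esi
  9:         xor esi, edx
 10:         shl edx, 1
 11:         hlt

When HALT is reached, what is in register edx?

after mov edx, -3: edx=-3
after mov esi, 24: esi=24
after add edx, esi: edx=(-3)+24=21
cmp edx, 14  (cmp 21,14)
jg start: taken
after imul edx, esi: edx=21*24=504
after xor esi, edx: esi=24^504=480
after shl edx, 1: edx=504<<1=1008
halt.

1008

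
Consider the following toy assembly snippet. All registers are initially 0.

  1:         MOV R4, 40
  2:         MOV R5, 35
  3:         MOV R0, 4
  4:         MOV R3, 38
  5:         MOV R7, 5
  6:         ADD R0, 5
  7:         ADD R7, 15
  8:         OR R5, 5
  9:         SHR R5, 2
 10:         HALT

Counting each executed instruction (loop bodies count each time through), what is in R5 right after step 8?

R4=40
R5=35
R0=4
R3=38
R7=5
R0=4+5=9
R7=5+15=20
R5=35|5=39
After step 8: R5 = 39.

39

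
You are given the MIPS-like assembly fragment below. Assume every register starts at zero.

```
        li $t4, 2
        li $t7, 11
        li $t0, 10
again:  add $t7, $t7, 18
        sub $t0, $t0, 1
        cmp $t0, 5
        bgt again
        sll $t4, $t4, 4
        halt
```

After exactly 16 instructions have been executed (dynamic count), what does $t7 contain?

83

li $t4, 2 → $t4=2
li $t7, 11 → $t7=11
li $t0, 10 → $t0=10
add $t7, $t7, 18 → $t7=11+18=29
sub $t0, $t0, 1 → $t0=10-1=9
cmp $t0, 5  (cmp 9,5)
bgt again: taken
add $t7, $t7, 18 → $t7=29+18=47
sub $t0, $t0, 1 → $t0=9-1=8
cmp $t0, 5  (cmp 8,5)
bgt again: taken
add $t7, $t7, 18 → $t7=47+18=65
sub $t0, $t0, 1 → $t0=8-1=7
cmp $t0, 5  (cmp 7,5)
bgt again: taken
add $t7, $t7, 18 → $t7=65+18=83
After step 16: $t7 = 83.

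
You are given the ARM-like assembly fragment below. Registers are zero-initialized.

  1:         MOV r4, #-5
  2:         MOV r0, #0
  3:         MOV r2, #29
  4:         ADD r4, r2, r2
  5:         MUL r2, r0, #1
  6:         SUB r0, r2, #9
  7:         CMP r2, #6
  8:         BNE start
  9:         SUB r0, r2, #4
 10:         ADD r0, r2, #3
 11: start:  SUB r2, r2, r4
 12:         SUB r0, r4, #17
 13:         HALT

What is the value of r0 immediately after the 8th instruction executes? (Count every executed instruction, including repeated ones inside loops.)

-9

r4=-5
r0=0
r2=29
r4=29+29=58
r2=0*1=0
r0=0-9=-9
CMP r2, #6  (cmp 0,6)
BNE start: taken
After step 8: r0 = -9.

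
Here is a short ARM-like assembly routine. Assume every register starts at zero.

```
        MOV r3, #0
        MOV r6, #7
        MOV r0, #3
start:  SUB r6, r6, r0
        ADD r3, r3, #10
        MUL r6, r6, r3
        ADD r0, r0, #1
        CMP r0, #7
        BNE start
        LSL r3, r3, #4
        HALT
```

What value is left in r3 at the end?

640

r3=0
r6=7
r0=3
r6=7-3=4
r3=0+10=10
r6=4*10=40
r0=3+1=4
CMP r0, #7  (cmp 4,7)
BNE start: taken
r6=40-4=36
r3=10+10=20
r6=36*20=720
r0=4+1=5
CMP r0, #7  (cmp 5,7)
BNE start: taken
r6=720-5=715
r3=20+10=30
r6=715*30=21450
r0=5+1=6
CMP r0, #7  (cmp 6,7)
BNE start: taken
r6=21450-6=21444
r3=30+10=40
r6=21444*40=857760
r0=6+1=7
CMP r0, #7  (cmp 7,7)
BNE start: not taken
r3=40<<4=640
halt.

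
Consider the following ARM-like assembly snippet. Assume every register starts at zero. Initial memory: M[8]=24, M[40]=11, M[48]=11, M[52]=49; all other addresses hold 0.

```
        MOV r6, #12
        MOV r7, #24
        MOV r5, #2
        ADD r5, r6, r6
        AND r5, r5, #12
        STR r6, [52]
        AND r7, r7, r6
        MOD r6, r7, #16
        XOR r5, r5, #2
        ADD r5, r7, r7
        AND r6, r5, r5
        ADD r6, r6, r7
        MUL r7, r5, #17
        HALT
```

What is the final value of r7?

MOV r6, #12 → r6=12
MOV r7, #24 → r7=24
MOV r5, #2 → r5=2
ADD r5, r6, r6 → r5=12+12=24
AND r5, r5, #12 → r5=24&12=8
STR r6, [52] → M[52]=12
AND r7, r7, r6 → r7=24&12=8
MOD r6, r7, #16 → r6=8%16=8
XOR r5, r5, #2 → r5=8^2=10
ADD r5, r7, r7 → r5=8+8=16
AND r6, r5, r5 → r6=16&16=16
ADD r6, r6, r7 → r6=16+8=24
MUL r7, r5, #17 → r7=16*17=272
halt.

272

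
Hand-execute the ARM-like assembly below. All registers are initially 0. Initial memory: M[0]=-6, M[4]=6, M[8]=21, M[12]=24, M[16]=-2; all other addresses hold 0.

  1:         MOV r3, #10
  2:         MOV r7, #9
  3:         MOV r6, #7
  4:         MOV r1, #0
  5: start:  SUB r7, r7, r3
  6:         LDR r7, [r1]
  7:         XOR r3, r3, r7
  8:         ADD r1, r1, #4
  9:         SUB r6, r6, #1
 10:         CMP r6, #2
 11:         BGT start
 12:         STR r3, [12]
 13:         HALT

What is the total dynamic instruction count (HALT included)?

41

MOV r3, #10 → r3=10
MOV r7, #9 → r7=9
MOV r6, #7 → r6=7
MOV r1, #0 → r1=0
SUB r7, r7, r3 → r7=9-10=-1
LDR r7, [r1] → r7=M[0]=-6
XOR r3, r3, r7 → r3=10^(-6)=-16
ADD r1, r1, #4 → r1=0+4=4
SUB r6, r6, #1 → r6=7-1=6
CMP r6, #2  (cmp 6,2)
BGT start: taken
SUB r7, r7, r3 → r7=(-6)-(-16)=10
LDR r7, [r1] → r7=M[4]=6
XOR r3, r3, r7 → r3=(-16)^6=-10
ADD r1, r1, #4 → r1=4+4=8
SUB r6, r6, #1 → r6=6-1=5
CMP r6, #2  (cmp 5,2)
BGT start: taken
SUB r7, r7, r3 → r7=6-(-10)=16
LDR r7, [r1] → r7=M[8]=21
XOR r3, r3, r7 → r3=(-10)^21=-29
ADD r1, r1, #4 → r1=8+4=12
SUB r6, r6, #1 → r6=5-1=4
CMP r6, #2  (cmp 4,2)
BGT start: taken
SUB r7, r7, r3 → r7=21-(-29)=50
LDR r7, [r1] → r7=M[12]=24
XOR r3, r3, r7 → r3=(-29)^24=-5
ADD r1, r1, #4 → r1=12+4=16
SUB r6, r6, #1 → r6=4-1=3
CMP r6, #2  (cmp 3,2)
BGT start: taken
SUB r7, r7, r3 → r7=24-(-5)=29
LDR r7, [r1] → r7=M[16]=-2
XOR r3, r3, r7 → r3=(-5)^(-2)=5
ADD r1, r1, #4 → r1=16+4=20
SUB r6, r6, #1 → r6=3-1=2
CMP r6, #2  (cmp 2,2)
BGT start: not taken
STR r3, [12] → M[12]=5
halt.
Total executed instructions: 41.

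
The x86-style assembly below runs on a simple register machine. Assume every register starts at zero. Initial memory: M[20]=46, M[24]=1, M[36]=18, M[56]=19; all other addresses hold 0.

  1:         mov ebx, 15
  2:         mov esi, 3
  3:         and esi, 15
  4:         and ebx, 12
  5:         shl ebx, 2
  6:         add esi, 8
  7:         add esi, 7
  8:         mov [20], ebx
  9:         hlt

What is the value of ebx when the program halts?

48

mov ebx, 15 → ebx=15
mov esi, 3 → esi=3
and esi, 15 → esi=3&15=3
and ebx, 12 → ebx=15&12=12
shl ebx, 2 → ebx=12<<2=48
add esi, 8 → esi=3+8=11
add esi, 7 → esi=11+7=18
mov [20], ebx → M[20]=48
halt.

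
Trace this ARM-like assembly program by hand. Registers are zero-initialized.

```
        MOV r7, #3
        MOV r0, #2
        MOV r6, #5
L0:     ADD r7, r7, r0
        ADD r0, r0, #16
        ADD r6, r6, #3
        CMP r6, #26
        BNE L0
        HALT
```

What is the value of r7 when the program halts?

r7=3
r0=2
r6=5
r7=3+2=5
r0=2+16=18
r6=5+3=8
CMP r6, #26  (cmp 8,26)
BNE L0: taken
r7=5+18=23
r0=18+16=34
r6=8+3=11
CMP r6, #26  (cmp 11,26)
BNE L0: taken
r7=23+34=57
r0=34+16=50
r6=11+3=14
CMP r6, #26  (cmp 14,26)
BNE L0: taken
r7=57+50=107
r0=50+16=66
r6=14+3=17
CMP r6, #26  (cmp 17,26)
BNE L0: taken
r7=107+66=173
r0=66+16=82
r6=17+3=20
CMP r6, #26  (cmp 20,26)
BNE L0: taken
r7=173+82=255
r0=82+16=98
r6=20+3=23
CMP r6, #26  (cmp 23,26)
BNE L0: taken
r7=255+98=353
r0=98+16=114
r6=23+3=26
CMP r6, #26  (cmp 26,26)
BNE L0: not taken
halt.

353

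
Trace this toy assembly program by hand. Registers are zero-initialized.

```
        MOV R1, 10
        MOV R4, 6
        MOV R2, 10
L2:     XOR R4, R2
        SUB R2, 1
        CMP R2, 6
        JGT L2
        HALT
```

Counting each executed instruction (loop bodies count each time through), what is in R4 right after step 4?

12

R1=10
R4=6
R2=10
R4=6^10=12
After step 4: R4 = 12.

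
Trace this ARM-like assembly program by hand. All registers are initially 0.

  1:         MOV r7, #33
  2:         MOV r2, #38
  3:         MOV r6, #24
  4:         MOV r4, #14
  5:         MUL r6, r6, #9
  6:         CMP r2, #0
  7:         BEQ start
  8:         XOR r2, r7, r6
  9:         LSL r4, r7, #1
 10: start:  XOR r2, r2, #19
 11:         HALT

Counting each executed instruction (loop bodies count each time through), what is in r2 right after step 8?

r7=33
r2=38
r6=24
r4=14
r6=24*9=216
CMP r2, #0  (cmp 38,0)
BEQ start: not taken
r2=33^216=249
After step 8: r2 = 249.

249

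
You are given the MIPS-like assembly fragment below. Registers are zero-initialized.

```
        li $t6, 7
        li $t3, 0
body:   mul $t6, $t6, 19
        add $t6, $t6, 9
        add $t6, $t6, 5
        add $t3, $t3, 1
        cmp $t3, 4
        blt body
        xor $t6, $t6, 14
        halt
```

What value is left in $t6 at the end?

after li $t6, 7: $t6=7
after li $t3, 0: $t3=0
after mul $t6, $t6, 19: $t6=7*19=133
after add $t6, $t6, 9: $t6=133+9=142
after add $t6, $t6, 5: $t6=142+5=147
after add $t3, $t3, 1: $t3=0+1=1
cmp $t3, 4  (cmp 1,4)
blt body: taken
after mul $t6, $t6, 19: $t6=147*19=2793
after add $t6, $t6, 9: $t6=2793+9=2802
after add $t6, $t6, 5: $t6=2802+5=2807
after add $t3, $t3, 1: $t3=1+1=2
cmp $t3, 4  (cmp 2,4)
blt body: taken
after mul $t6, $t6, 19: $t6=2807*19=53333
after add $t6, $t6, 9: $t6=53333+9=53342
after add $t6, $t6, 5: $t6=53342+5=53347
after add $t3, $t3, 1: $t3=2+1=3
cmp $t3, 4  (cmp 3,4)
blt body: taken
after mul $t6, $t6, 19: $t6=53347*19=1013593
after add $t6, $t6, 9: $t6=1013593+9=1013602
after add $t6, $t6, 5: $t6=1013602+5=1013607
after add $t3, $t3, 1: $t3=3+1=4
cmp $t3, 4  (cmp 4,4)
blt body: not taken
after xor $t6, $t6, 14: $t6=1013607^14=1013609
halt.

1013609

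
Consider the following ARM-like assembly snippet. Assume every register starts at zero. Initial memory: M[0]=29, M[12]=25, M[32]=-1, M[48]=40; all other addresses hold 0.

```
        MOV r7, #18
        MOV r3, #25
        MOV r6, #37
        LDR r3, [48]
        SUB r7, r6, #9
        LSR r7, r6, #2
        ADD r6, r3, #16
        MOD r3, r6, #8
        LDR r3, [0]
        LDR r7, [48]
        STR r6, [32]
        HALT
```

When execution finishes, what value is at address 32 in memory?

MOV r7, #18 → r7=18
MOV r3, #25 → r3=25
MOV r6, #37 → r6=37
LDR r3, [48] → r3=M[48]=40
SUB r7, r6, #9 → r7=37-9=28
LSR r7, r6, #2 → r7=37>>2=9
ADD r6, r3, #16 → r6=40+16=56
MOD r3, r6, #8 → r3=56%8=0
LDR r3, [0] → r3=M[0]=29
LDR r7, [48] → r7=M[48]=40
STR r6, [32] → M[32]=56
halt.

56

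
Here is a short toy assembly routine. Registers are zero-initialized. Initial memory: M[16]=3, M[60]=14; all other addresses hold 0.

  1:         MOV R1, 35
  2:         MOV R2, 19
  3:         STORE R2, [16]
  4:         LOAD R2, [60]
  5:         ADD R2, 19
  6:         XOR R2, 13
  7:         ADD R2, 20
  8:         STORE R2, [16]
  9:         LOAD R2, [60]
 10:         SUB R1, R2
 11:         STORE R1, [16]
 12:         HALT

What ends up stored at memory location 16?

21

MOV R1, 35 → R1=35
MOV R2, 19 → R2=19
STORE R2, [16] → M[16]=19
LOAD R2, [60] → R2=M[60]=14
ADD R2, 19 → R2=14+19=33
XOR R2, 13 → R2=33^13=44
ADD R2, 20 → R2=44+20=64
STORE R2, [16] → M[16]=64
LOAD R2, [60] → R2=M[60]=14
SUB R1, R2 → R1=35-14=21
STORE R1, [16] → M[16]=21
halt.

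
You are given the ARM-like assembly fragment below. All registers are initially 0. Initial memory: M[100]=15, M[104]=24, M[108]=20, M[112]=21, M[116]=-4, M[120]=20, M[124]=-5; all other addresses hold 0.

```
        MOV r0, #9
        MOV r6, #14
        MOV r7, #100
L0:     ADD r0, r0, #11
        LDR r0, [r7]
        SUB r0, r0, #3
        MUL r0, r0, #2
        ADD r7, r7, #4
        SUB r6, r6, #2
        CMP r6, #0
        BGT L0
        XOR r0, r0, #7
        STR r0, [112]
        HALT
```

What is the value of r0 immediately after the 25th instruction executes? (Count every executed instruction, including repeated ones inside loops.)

34

r0=9
r6=14
r7=100
r0=9+11=20
r0=M[100]=15
r0=15-3=12
r0=12*2=24
r7=100+4=104
r6=14-2=12
CMP r6, #0  (cmp 12,0)
BGT L0: taken
r0=24+11=35
r0=M[104]=24
r0=24-3=21
r0=21*2=42
r7=104+4=108
r6=12-2=10
CMP r6, #0  (cmp 10,0)
BGT L0: taken
r0=42+11=53
r0=M[108]=20
r0=20-3=17
r0=17*2=34
r7=108+4=112
r6=10-2=8
After step 25: r0 = 34.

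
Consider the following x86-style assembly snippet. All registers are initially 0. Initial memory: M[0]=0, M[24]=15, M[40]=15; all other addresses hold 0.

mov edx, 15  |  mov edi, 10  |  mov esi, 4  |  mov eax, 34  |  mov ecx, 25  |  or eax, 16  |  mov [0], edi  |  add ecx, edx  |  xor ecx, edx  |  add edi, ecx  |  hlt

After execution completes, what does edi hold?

49

mov edx, 15 → edx=15
mov edi, 10 → edi=10
mov esi, 4 → esi=4
mov eax, 34 → eax=34
mov ecx, 25 → ecx=25
or eax, 16 → eax=34|16=50
mov [0], edi → M[0]=10
add ecx, edx → ecx=25+15=40
xor ecx, edx → ecx=40^15=39
add edi, ecx → edi=10+39=49
halt.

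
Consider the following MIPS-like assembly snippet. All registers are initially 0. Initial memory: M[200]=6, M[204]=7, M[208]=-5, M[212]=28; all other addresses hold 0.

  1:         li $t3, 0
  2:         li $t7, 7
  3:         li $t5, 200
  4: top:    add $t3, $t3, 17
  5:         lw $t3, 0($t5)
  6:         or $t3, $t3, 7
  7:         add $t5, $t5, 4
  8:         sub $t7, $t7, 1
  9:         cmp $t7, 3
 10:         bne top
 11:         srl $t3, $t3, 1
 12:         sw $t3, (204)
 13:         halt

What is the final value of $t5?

216

$t3=0
$t7=7
$t5=200
$t3=0+17=17
$t3=M[200]=6
$t3=6|7=7
$t5=200+4=204
$t7=7-1=6
cmp $t7, 3  (cmp 6,3)
bne top: taken
$t3=7+17=24
$t3=M[204]=7
$t3=7|7=7
$t5=204+4=208
$t7=6-1=5
cmp $t7, 3  (cmp 5,3)
bne top: taken
$t3=7+17=24
$t3=M[208]=-5
$t3=(-5)|7=-1
$t5=208+4=212
$t7=5-1=4
cmp $t7, 3  (cmp 4,3)
bne top: taken
$t3=(-1)+17=16
$t3=M[212]=28
$t3=28|7=31
$t5=212+4=216
$t7=4-1=3
cmp $t7, 3  (cmp 3,3)
bne top: not taken
$t3=31>>1=15
sw $t3, (204) → M[204]=15
halt.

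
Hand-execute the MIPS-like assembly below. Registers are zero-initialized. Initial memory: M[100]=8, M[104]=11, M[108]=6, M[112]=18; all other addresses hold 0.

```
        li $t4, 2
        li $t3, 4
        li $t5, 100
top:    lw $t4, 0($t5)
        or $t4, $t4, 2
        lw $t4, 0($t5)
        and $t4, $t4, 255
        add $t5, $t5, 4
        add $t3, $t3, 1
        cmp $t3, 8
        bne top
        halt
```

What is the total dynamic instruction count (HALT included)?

after li $t4, 2: $t4=2
after li $t3, 4: $t3=4
after li $t5, 100: $t5=100
after lw $t4, 0($t5): $t4=M[100]=8
after or $t4, $t4, 2: $t4=8|2=10
after lw $t4, 0($t5): $t4=M[100]=8
after and $t4, $t4, 255: $t4=8&255=8
after add $t5, $t5, 4: $t5=100+4=104
after add $t3, $t3, 1: $t3=4+1=5
cmp $t3, 8  (cmp 5,8)
bne top: taken
after lw $t4, 0($t5): $t4=M[104]=11
after or $t4, $t4, 2: $t4=11|2=11
after lw $t4, 0($t5): $t4=M[104]=11
after and $t4, $t4, 255: $t4=11&255=11
after add $t5, $t5, 4: $t5=104+4=108
after add $t3, $t3, 1: $t3=5+1=6
cmp $t3, 8  (cmp 6,8)
bne top: taken
after lw $t4, 0($t5): $t4=M[108]=6
after or $t4, $t4, 2: $t4=6|2=6
after lw $t4, 0($t5): $t4=M[108]=6
after and $t4, $t4, 255: $t4=6&255=6
after add $t5, $t5, 4: $t5=108+4=112
after add $t3, $t3, 1: $t3=6+1=7
cmp $t3, 8  (cmp 7,8)
bne top: taken
after lw $t4, 0($t5): $t4=M[112]=18
after or $t4, $t4, 2: $t4=18|2=18
after lw $t4, 0($t5): $t4=M[112]=18
after and $t4, $t4, 255: $t4=18&255=18
after add $t5, $t5, 4: $t5=112+4=116
after add $t3, $t3, 1: $t3=7+1=8
cmp $t3, 8  (cmp 8,8)
bne top: not taken
halt.
Total executed instructions: 36.

36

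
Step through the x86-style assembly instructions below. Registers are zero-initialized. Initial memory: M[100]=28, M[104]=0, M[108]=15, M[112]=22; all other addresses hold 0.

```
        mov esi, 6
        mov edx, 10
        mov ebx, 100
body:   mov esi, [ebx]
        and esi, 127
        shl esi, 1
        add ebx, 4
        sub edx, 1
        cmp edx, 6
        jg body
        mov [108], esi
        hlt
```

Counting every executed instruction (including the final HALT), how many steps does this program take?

33

mov esi, 6 → esi=6
mov edx, 10 → edx=10
mov ebx, 100 → ebx=100
mov esi, [ebx] → esi=M[100]=28
and esi, 127 → esi=28&127=28
shl esi, 1 → esi=28<<1=56
add ebx, 4 → ebx=100+4=104
sub edx, 1 → edx=10-1=9
cmp edx, 6  (cmp 9,6)
jg body: taken
mov esi, [ebx] → esi=M[104]=0
and esi, 127 → esi=0&127=0
shl esi, 1 → esi=0<<1=0
add ebx, 4 → ebx=104+4=108
sub edx, 1 → edx=9-1=8
cmp edx, 6  (cmp 8,6)
jg body: taken
mov esi, [ebx] → esi=M[108]=15
and esi, 127 → esi=15&127=15
shl esi, 1 → esi=15<<1=30
add ebx, 4 → ebx=108+4=112
sub edx, 1 → edx=8-1=7
cmp edx, 6  (cmp 7,6)
jg body: taken
mov esi, [ebx] → esi=M[112]=22
and esi, 127 → esi=22&127=22
shl esi, 1 → esi=22<<1=44
add ebx, 4 → ebx=112+4=116
sub edx, 1 → edx=7-1=6
cmp edx, 6  (cmp 6,6)
jg body: not taken
mov [108], esi → M[108]=44
halt.
Total executed instructions: 33.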